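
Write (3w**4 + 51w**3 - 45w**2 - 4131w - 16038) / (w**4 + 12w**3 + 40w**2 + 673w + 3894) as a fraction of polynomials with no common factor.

(3w**2 - 243)/(w**2 - 5w + 59)

Euclidean algorithm in ℚ[w]:
  3w**4 + 51w**3 - 45w**2 - 4131w - 16038 = (3)(w**4 + 12w**3 + 40w**2 + 673w + 3894) + (15w**3 - 165w**2 - 6150w - 27720)
  w**4 + 12w**3 + 40w**2 + 673w + 3894 = ((1/15)w + 23/15)(15w**3 - 165w**2 - 6150w - 27720) + (703w**2 + 11951w + 46398)
  15w**3 - 165w**2 - 6150w - 27720 = ((15/703)w - 420/703)(703w**2 + 11951w + 46398) + (0)
Last nonzero remainder: 703w**2 + 11951w + 46398. Dividing through by 703 gives the monic gcd w**2 + 17w + 66.
Cancel w**2 + 17w + 66 from numerator and denominator to get the reduced form.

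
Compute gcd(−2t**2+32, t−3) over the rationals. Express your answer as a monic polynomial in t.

1

Euclidean algorithm in ℚ[t]:
  −2t**2+32 = (−2t−6)(t−3) + (14)
  t−3 = ((1/14)t−3/14)(14) + (0)
The last nonzero remainder is the constant 14, so the polynomials are coprime and gcd = 1.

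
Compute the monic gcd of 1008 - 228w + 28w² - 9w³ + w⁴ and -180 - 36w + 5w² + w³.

Euclidean algorithm in ℚ[w]:
  w⁴ - 9w³ + 28w² - 228w + 1008 = (w - 14)(w³ + 5w² - 36w - 180) + (134w² - 552w - 1512)
  w³ + 5w² - 36w - 180 = ((1/134)w + 611/8978)(134w² - 552w - 1512) + ((57684/4489)w - 346104/4489)
  134w² - 552w - 1512 = ((300763/28842)w + 94269/4807)((57684/4489)w - 346104/4489) + (0)
Last nonzero remainder: (57684/4489)w - 346104/4489. Dividing through by 57684/4489 gives the monic gcd w - 6.

-6 + w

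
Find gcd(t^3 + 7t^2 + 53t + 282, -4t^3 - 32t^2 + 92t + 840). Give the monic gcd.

t + 6

Repeated division with remainder:
  t^3 + 7t^2 + 53t + 282 = (-1/4)(-4t^3 - 32t^2 + 92t + 840) + (-t^2 + 76t + 492)
  -4t^3 - 32t^2 + 92t + 840 = (4t + 336)(-t^2 + 76t + 492) + (-27412t - 164472)
  -t^2 + 76t + 492 = ((1/27412)t - 41/13706)(-27412t - 164472) + (0)
Last nonzero remainder: -27412t - 164472. Dividing through by -27412 gives the monic gcd t + 6.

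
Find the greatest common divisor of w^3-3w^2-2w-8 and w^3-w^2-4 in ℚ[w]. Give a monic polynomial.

w^2+w+2

Apply the Euclidean algorithm:
  w^3-3w^2-2w-8 = (w^3-w^2-4) + (-2w^2-2w-4)
  w^3-w^2-4 = (-(1/2)w+1)(-2w^2-2w-4) + (0)
Last nonzero remainder: -2w^2-2w-4. Dividing through by -2 gives the monic gcd w^2+w+2.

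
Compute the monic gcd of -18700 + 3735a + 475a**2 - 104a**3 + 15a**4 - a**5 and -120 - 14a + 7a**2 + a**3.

-20 + a + a**2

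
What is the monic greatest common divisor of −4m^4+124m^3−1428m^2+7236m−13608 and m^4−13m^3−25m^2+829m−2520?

m^2−16m+63

By polynomial division,
  −4m^4+124m^3−1428m^2+7236m−13608 = (−4)(m^4−13m^3−25m^2+829m−2520) + (72m^3−1528m^2+10552m−23688)
  m^4−13m^3−25m^2+829m−2520 = ((1/72)m+37/324)(72m^3−1528m^2+10552m−23688) + ((238/81)m^2−(3808/81)m+1666/9)
  72m^3−1528m^2+10552m−23688 = ((2916/119)m−15228/119)((238/81)m^2−(3808/81)m+1666/9) + (0)
Last nonzero remainder: (238/81)m^2−(3808/81)m+1666/9. Dividing through by 238/81 gives the monic gcd m^2−16m+63.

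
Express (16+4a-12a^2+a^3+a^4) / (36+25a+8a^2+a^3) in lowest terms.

Euclidean algorithm in ℚ[a]:
  a^4+a^3-12a^2+4a+16 = (a-7)(a^3+8a^2+25a+36) + (19a^2+143a+268)
  a^3+8a^2+25a+36 = ((1/19)a+9/361)(19a^2+143a+268) + ((2646/361)a+10584/361)
  19a^2+143a+268 = ((6859/2646)a+24187/2646)((2646/361)a+10584/361) + (0)
Last nonzero remainder: (2646/361)a+10584/361. Dividing through by 2646/361 gives the monic gcd a+4.
Cancel a+4 from numerator and denominator to get the reduced form.

(4-3a^2+a^3)/(9+4a+a^2)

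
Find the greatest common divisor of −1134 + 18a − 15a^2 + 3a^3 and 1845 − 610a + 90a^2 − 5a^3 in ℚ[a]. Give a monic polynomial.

Apply the Euclidean algorithm:
  3a^3 − 15a^2 + 18a − 1134 = (−3/5)(−5a^3 + 90a^2 − 610a + 1845) + (39a^2 − 348a − 27)
  −5a^3 + 90a^2 − 610a + 1845 = (−(5/39)a + 590/507)(39a^2 − 348a − 27) + (−(35235/169)a + 317115/169)
  39a^2 − 348a − 27 = (−(2197/11745)a − 169/11745)(−(35235/169)a + 317115/169) + (0)
Last nonzero remainder: −(35235/169)a + 317115/169. Dividing through by −35235/169 gives the monic gcd a − 9.

−9 + a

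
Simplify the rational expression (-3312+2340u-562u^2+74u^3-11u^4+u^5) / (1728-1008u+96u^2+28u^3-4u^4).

(-46-2u-u^2)/(24+4u)

Repeated division with remainder:
  u^5-11u^4+74u^3-562u^2+2340u-3312 = (-(1/4)u+1)(-4u^4+28u^3+96u^2-1008u+1728) + (70u^3-910u^2+3780u-5040)
  -4u^4+28u^3+96u^2-1008u+1728 = (-(2/35)u-12/35)(70u^3-910u^2+3780u-5040) + (0)
Last nonzero remainder: 70u^3-910u^2+3780u-5040. Dividing through by 70 gives the monic gcd u^3-13u^2+54u-72.
Cancel u^3-13u^2+54u-72 from numerator and denominator to get the reduced form.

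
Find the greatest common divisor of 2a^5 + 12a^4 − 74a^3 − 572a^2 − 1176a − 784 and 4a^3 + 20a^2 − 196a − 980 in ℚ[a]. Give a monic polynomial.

Apply the Euclidean algorithm:
  2a^5 + 12a^4 − 74a^3 − 572a^2 − 1176a − 784 = ((1/2)a^2 + (1/2)a + 7/2)(4a^3 + 20a^2 − 196a − 980) + (−54a^2 + 2646)
  4a^3 + 20a^2 − 196a − 980 = (−(2/27)a − 10/27)(−54a^2 + 2646) + (0)
Last nonzero remainder: −54a^2 + 2646. Dividing through by −54 gives the monic gcd a^2 − 49.

a^2 − 49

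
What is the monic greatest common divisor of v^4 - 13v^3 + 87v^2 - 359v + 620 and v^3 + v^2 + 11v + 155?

Euclidean algorithm in ℚ[v]:
  v^4 - 13v^3 + 87v^2 - 359v + 620 = (v - 14)(v^3 + v^2 + 11v + 155) + (90v^2 - 360v + 2790)
  v^3 + v^2 + 11v + 155 = ((1/90)v + 1/18)(90v^2 - 360v + 2790) + (0)
Last nonzero remainder: 90v^2 - 360v + 2790. Dividing through by 90 gives the monic gcd v^2 - 4v + 31.

v^2 - 4v + 31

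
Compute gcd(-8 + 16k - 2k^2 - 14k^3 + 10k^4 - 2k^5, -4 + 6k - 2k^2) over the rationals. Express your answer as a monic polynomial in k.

2 - 3k + k^2

Repeated division with remainder:
  -2k^5 + 10k^4 - 14k^3 - 2k^2 + 16k - 8 = (k^3 - 2k^2 - k + 2)(-2k^2 + 6k - 4) + (0)
Last nonzero remainder: -2k^2 + 6k - 4. Dividing through by -2 gives the monic gcd k^2 - 3k + 2.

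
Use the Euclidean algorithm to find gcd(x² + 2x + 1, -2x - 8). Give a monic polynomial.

1

Repeated division with remainder:
  x² + 2x + 1 = (-(1/2)x + 1)(-2x - 8) + (9)
  -2x - 8 = (-(2/9)x - 8/9)(9) + (0)
The last nonzero remainder is the constant 9, so the polynomials are coprime and gcd = 1.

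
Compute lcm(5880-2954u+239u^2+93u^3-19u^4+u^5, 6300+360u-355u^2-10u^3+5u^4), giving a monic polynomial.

By polynomial division,
  u^5-19u^4+93u^3+239u^2-2954u+5880 = ((1/5)u-17/5)(5u^4-10u^3-355u^2+360u+6300) + (130u^3-1040u^2-2990u+27300)
  5u^4-10u^3-355u^2+360u+6300 = ((1/26)u+3/13)(130u^3-1040u^2-2990u+27300) + (0)
Last nonzero remainder: 130u^3-1040u^2-2990u+27300. Dividing through by 130 gives the monic gcd u^3-8u^2-23u+210.
Then lcm(f, g) = f·g / gcd(f, g); expanding and making the result monic gives the answer.

35280-11844u-1520u^2+797u^3-21u^4-13u^5+u^6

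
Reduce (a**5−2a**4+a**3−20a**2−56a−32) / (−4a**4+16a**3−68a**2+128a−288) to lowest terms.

Apply the Euclidean algorithm:
  a**5−2a**4+a**3−20a**2−56a−32 = (−(1/4)a−1/2)(−4a**4+16a**3−68a**2+128a−288) + (−8a**3−22a**2−64a−176)
  −4a**4+16a**3−68a**2+128a−288 = ((1/2)a−27/8)(−8a**3−22a**2−64a−176) + (−(441/4)a**2−882)
  −8a**3−22a**2−64a−176 = ((32/441)a+88/441)(−(441/4)a**2−882) + (0)
Last nonzero remainder: −(441/4)a**2−882. Dividing through by −441/4 gives the monic gcd a**2+8.
Cancel a**2+8 from numerator and denominator to get the reduced form.

(−a**3+2a**2+7a+4)/(4a**2−16a+36)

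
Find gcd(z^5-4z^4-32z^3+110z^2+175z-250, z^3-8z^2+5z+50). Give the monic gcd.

z^3-8z^2+5z+50

Repeated division with remainder:
  z^5-4z^4-32z^3+110z^2+175z-250 = (z^2+4z-5)(z^3-8z^2+5z+50) + (0)
The last nonzero remainder z^3-8z^2+5z+50 is already monic.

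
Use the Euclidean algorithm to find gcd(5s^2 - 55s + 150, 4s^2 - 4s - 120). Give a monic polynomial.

Euclidean algorithm in ℚ[s]:
  5s^2 - 55s + 150 = (5/4)(4s^2 - 4s - 120) + (-50s + 300)
  4s^2 - 4s - 120 = (-(2/25)s - 2/5)(-50s + 300) + (0)
Last nonzero remainder: -50s + 300. Dividing through by -50 gives the monic gcd s - 6.

s - 6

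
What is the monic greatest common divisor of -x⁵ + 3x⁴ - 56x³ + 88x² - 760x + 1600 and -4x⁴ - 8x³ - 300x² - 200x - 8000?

x² - 3x + 40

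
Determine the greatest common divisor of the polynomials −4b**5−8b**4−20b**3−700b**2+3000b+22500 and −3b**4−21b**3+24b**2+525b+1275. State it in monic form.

b**2−25

Apply the Euclidean algorithm:
  −4b**5−8b**4−20b**3−700b**2+3000b+22500 = ((4/3)b−20/3)(−3b**4−21b**3+24b**2+525b+1275) + (−192b**3−1240b**2+4800b+31000)
  −3b**4−21b**3+24b**2+525b+1275 = ((1/64)b+13/1536)(−192b**3−1240b**2+4800b+31000) + (−(7777/192)b**2+194425/192)
  −192b**3−1240b**2+4800b+31000 = ((36864/7777)b+238080/7777)(−(7777/192)b**2+194425/192) + (0)
Last nonzero remainder: −(7777/192)b**2+194425/192. Dividing through by −7777/192 gives the monic gcd b**2−25.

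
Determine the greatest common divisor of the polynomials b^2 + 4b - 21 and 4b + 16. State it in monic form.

Euclidean algorithm in ℚ[b]:
  b^2 + 4b - 21 = ((1/4)b)(4b + 16) + (-21)
  4b + 16 = (-(4/21)b - 16/21)(-21) + (0)
The last nonzero remainder is the constant -21, so the polynomials are coprime and gcd = 1.

1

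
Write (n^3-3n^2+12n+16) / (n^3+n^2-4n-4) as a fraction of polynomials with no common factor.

Repeated division with remainder:
  n^3-3n^2+12n+16 = (n^3+n^2-4n-4) + (-4n^2+16n+20)
  n^3+n^2-4n-4 = (-(1/4)n-5/4)(-4n^2+16n+20) + (21n+21)
  -4n^2+16n+20 = (-(4/21)n+20/21)(21n+21) + (0)
Last nonzero remainder: 21n+21. Dividing through by 21 gives the monic gcd n+1.
Cancel n+1 from numerator and denominator to get the reduced form.

(n^2-4n+16)/(n^2-4)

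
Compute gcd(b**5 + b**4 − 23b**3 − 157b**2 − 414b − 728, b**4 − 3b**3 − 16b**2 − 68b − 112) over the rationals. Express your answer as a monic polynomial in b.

By polynomial division,
  b**5 + b**4 − 23b**3 − 157b**2 − 414b − 728 = (b + 4)(b**4 − 3b**3 − 16b**2 − 68b − 112) + (5b**3 − 25b**2 − 30b − 280)
  b**4 − 3b**3 − 16b**2 − 68b − 112 = ((1/5)b + 2/5)(5b**3 − 25b**2 − 30b − 280) + (0)
Last nonzero remainder: 5b**3 − 25b**2 − 30b − 280. Dividing through by 5 gives the monic gcd b**3 − 5b**2 − 6b − 56.

b**3 − 5b**2 − 6b − 56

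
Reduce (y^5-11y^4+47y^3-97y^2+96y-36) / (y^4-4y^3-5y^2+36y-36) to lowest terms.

(y^2-4y+3)/(y+3)

Apply the Euclidean algorithm:
  y^5-11y^4+47y^3-97y^2+96y-36 = (y-7)(y^4-4y^3-5y^2+36y-36) + (24y^3-168y^2+384y-288)
  y^4-4y^3-5y^2+36y-36 = ((1/24)y+1/8)(24y^3-168y^2+384y-288) + (0)
Last nonzero remainder: 24y^3-168y^2+384y-288. Dividing through by 24 gives the monic gcd y^3-7y^2+16y-12.
Cancel y^3-7y^2+16y-12 from numerator and denominator to get the reduced form.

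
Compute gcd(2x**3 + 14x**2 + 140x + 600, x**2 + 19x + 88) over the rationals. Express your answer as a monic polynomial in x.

1

Euclidean algorithm in ℚ[x]:
  2x**3 + 14x**2 + 140x + 600 = (2x − 24)(x**2 + 19x + 88) + (420x + 2712)
  x**2 + 19x + 88 = ((1/420)x + 439/14700)(420x + 2712) + (8586/1225)
  420x + 2712 = ((85750/1431)x + 553700/1431)(8586/1225) + (0)
The last nonzero remainder is the constant 8586/1225, so the polynomials are coprime and gcd = 1.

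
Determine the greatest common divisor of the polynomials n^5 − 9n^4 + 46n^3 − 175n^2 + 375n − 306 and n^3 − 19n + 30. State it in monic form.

n^2 − 5n + 6

By polynomial division,
  n^5 − 9n^4 + 46n^3 − 175n^2 + 375n − 306 = (n^2 − 9n + 65)(n^3 − 19n + 30) + (−376n^2 + 1880n − 2256)
  n^3 − 19n + 30 = (−(1/376)n − 5/376)(−376n^2 + 1880n − 2256) + (0)
Last nonzero remainder: −376n^2 + 1880n − 2256. Dividing through by −376 gives the monic gcd n^2 − 5n + 6.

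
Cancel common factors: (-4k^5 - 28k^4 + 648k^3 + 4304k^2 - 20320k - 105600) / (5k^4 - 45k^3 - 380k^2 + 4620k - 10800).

(-4k^3 - 12k^2 + 456k + 1760)/(5k^2 - 65k + 180)

Apply the Euclidean algorithm:
  -4k^5 - 28k^4 + 648k^3 + 4304k^2 - 20320k - 105600 = (-(4/5)k - 64/5)(5k^4 - 45k^3 - 380k^2 + 4620k - 10800) + (-232k^3 + 3136k^2 + 30176k - 243840)
  5k^4 - 45k^3 - 380k^2 + 4620k - 10800 = (-(5/232)k - 655/6728)(-232k^3 + 3136k^2 + 30176k - 243840) + ((484120/841)k^2 + (1936480/841)k - 29047200/841)
  -232k^3 + 3136k^2 + 30176k - 243840 = (-(24389/60515)k + 427228/60515)((484120/841)k^2 + (1936480/841)k - 29047200/841) + (0)
Last nonzero remainder: (484120/841)k^2 + (1936480/841)k - 29047200/841. Dividing through by 484120/841 gives the monic gcd k^2 + 4k - 60.
Cancel k^2 + 4k - 60 from numerator and denominator to get the reduced form.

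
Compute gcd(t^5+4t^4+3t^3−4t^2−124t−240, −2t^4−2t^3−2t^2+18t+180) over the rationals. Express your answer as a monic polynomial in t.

t^3−2t^2+7t−30

Repeated division with remainder:
  t^5+4t^4+3t^3−4t^2−124t−240 = (−(1/2)t−3/2)(−2t^4−2t^3−2t^2+18t+180) + (−t^3+2t^2−7t+30)
  −2t^4−2t^3−2t^2+18t+180 = (2t+6)(−t^3+2t^2−7t+30) + (0)
Last nonzero remainder: −t^3+2t^2−7t+30. Dividing through by −1 gives the monic gcd t^3−2t^2+7t−30.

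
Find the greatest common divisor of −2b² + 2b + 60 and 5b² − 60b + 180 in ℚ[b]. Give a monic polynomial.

b − 6

Apply the Euclidean algorithm:
  −2b² + 2b + 60 = (−2/5)(5b² − 60b + 180) + (−22b + 132)
  5b² − 60b + 180 = (−(5/22)b + 15/11)(−22b + 132) + (0)
Last nonzero remainder: −22b + 132. Dividing through by −22 gives the monic gcd b − 6.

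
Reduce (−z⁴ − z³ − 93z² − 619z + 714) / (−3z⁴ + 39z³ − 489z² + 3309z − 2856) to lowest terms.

By polynomial division,
  −z⁴ − z³ − 93z² − 619z + 714 = (1/3)(−3z⁴ + 39z³ − 489z² + 3309z − 2856) + (−14z³ + 70z² − 1722z + 1666)
  −3z⁴ + 39z³ − 489z² + 3309z − 2856 = ((3/14)z − 12/7)(−14z³ + 70z² − 1722z + 1666) + (0)
Last nonzero remainder: −14z³ + 70z² − 1722z + 1666. Dividing through by −14 gives the monic gcd z³ − 5z² + 123z − 119.
Cancel z³ − 5z² + 123z − 119 from numerator and denominator to get the reduced form.

(z + 6)/(3z − 24)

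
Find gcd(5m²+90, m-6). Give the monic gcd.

1

Apply the Euclidean algorithm:
  5m²+90 = (5m+30)(m-6) + (270)
  m-6 = ((1/270)m-1/45)(270) + (0)
The last nonzero remainder is the constant 270, so the polynomials are coprime and gcd = 1.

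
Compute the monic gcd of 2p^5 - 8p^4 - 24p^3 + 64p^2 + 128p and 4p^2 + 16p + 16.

Repeated division with remainder:
  2p^5 - 8p^4 - 24p^3 + 64p^2 + 128p = ((1/2)p^3 - 4p^2 + 8p)(4p^2 + 16p + 16) + (0)
Last nonzero remainder: 4p^2 + 16p + 16. Dividing through by 4 gives the monic gcd p^2 + 4p + 4.

p^2 + 4p + 4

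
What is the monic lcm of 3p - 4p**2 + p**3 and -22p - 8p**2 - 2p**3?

By polynomial division,
  p**3 - 4p**2 + 3p = (-1/2)(-2p**3 - 8p**2 - 22p) + (-8p**2 - 8p)
  -2p**3 - 8p**2 - 22p = ((1/4)p + 3/4)(-8p**2 - 8p) + (-16p)
  -8p**2 - 8p = ((1/2)p + 1/2)(-16p) + (0)
Last nonzero remainder: -16p. Dividing through by -16 gives the monic gcd p.
Then lcm(f, g) = f·g / gcd(f, g); expanding and making the result monic gives the answer.

33p - 32p**2 - 2p**3 + p**5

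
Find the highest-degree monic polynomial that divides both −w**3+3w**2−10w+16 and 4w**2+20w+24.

Apply the Euclidean algorithm:
  −w**3+3w**2−10w+16 = (−(1/4)w+2)(4w**2+20w+24) + (−44w−32)
  4w**2+20w+24 = (−(1/11)w−47/121)(−44w−32) + (1400/121)
  −44w−32 = (−(1331/350)w−484/175)(1400/121) + (0)
The last nonzero remainder is the constant 1400/121, so the polynomials are coprime and gcd = 1.

1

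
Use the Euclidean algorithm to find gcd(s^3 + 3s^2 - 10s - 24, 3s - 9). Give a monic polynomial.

Apply the Euclidean algorithm:
  s^3 + 3s^2 - 10s - 24 = ((1/3)s^2 + 2s + 8/3)(3s - 9) + (0)
Last nonzero remainder: 3s - 9. Dividing through by 3 gives the monic gcd s - 3.

s - 3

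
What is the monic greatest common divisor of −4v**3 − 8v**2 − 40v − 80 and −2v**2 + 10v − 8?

Apply the Euclidean algorithm:
  −4v**3 − 8v**2 − 40v − 80 = (2v + 14)(−2v**2 + 10v − 8) + (−164v + 32)
  −2v**2 + 10v − 8 = ((1/82)v − 197/3362)(−164v + 32) + (−10296/1681)
  −164v + 32 = ((68921/2574)v − 6724/1287)(−10296/1681) + (0)
The last nonzero remainder is the constant −10296/1681, so the polynomials are coprime and gcd = 1.

1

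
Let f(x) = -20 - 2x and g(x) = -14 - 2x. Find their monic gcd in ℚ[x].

1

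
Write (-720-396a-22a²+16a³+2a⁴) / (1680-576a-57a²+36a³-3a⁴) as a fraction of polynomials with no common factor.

Repeated division with remainder:
  2a⁴+16a³-22a²-396a-720 = (-2/3)(-3a⁴+36a³-57a²-576a+1680) + (40a³-60a²-780a+400)
  -3a⁴+36a³-57a²-576a+1680 = (-(3/40)a+63/80)(40a³-60a²-780a+400) + (-(273/4)a²+(273/4)a+1365)
  40a³-60a²-780a+400 = (-(160/273)a+80/273)(-(273/4)a²+(273/4)a+1365) + (0)
Last nonzero remainder: -(273/4)a²+(273/4)a+1365. Dividing through by -273/4 gives the monic gcd a²-a-20.
Cancel a²-a-20 from numerator and denominator to get the reduced form.

(-36-18a-2a²)/(84-33a+3a²)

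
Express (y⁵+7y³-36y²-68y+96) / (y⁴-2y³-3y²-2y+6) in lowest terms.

Repeated division with remainder:
  y⁵+7y³-36y²-68y+96 = (y+2)(y⁴-2y³-3y²-2y+6) + (14y³-28y²-70y+84)
  y⁴-2y³-3y²-2y+6 = ((1/14)y)(14y³-28y²-70y+84) + (2y²-8y+6)
  14y³-28y²-70y+84 = (7y+14)(2y²-8y+6) + (0)
Last nonzero remainder: 2y²-8y+6. Dividing through by 2 gives the monic gcd y²-4y+3.
Cancel y²-4y+3 from numerator and denominator to get the reduced form.

(y³+4y²+20y+32)/(y²+2y+2)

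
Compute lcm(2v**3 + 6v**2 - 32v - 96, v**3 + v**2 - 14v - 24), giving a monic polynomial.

v**4 + 5v**3 - 10v**2 - 80v - 96

Apply the Euclidean algorithm:
  2v**3 + 6v**2 - 32v - 96 = (2)(v**3 + v**2 - 14v - 24) + (4v**2 - 4v - 48)
  v**3 + v**2 - 14v - 24 = ((1/4)v + 1/2)(4v**2 - 4v - 48) + (0)
Last nonzero remainder: 4v**2 - 4v - 48. Dividing through by 4 gives the monic gcd v**2 - v - 12.
Then lcm(f, g) = f·g / gcd(f, g); expanding and making the result monic gives the answer.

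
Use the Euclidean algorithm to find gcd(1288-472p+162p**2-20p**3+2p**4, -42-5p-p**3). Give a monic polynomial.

14-3p+p**2

Repeated division with remainder:
  2p**4-20p**3+162p**2-472p+1288 = (-2p+20)(-p**3-5p-42) + (152p**2-456p+2128)
  -p**3-5p-42 = (-(1/152)p-3/152)(152p**2-456p+2128) + (0)
Last nonzero remainder: 152p**2-456p+2128. Dividing through by 152 gives the monic gcd p**2-3p+14.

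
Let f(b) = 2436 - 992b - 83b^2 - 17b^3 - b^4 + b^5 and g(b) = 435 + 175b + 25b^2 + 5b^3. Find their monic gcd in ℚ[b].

29 + 2b + b^2

By polynomial division,
  b^5 - b^4 - 17b^3 - 83b^2 - 992b + 2436 = ((1/5)b^2 - (6/5)b - 22/5)(5b^3 + 25b^2 + 175b + 435) + (150b^2 + 300b + 4350)
  5b^3 + 25b^2 + 175b + 435 = ((1/30)b + 1/10)(150b^2 + 300b + 4350) + (0)
Last nonzero remainder: 150b^2 + 300b + 4350. Dividing through by 150 gives the monic gcd b^2 + 2b + 29.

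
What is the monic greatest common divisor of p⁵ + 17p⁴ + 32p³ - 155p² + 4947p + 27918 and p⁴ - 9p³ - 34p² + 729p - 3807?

Euclidean algorithm in ℚ[p]:
  p⁵ + 17p⁴ + 32p³ - 155p² + 4947p + 27918 = (p + 26)(p⁴ - 9p³ - 34p² + 729p - 3807) + (300p³ - 10200p + 126900)
  p⁴ - 9p³ - 34p² + 729p - 3807 = ((1/300)p - 3/100)(300p³ - 10200p + 126900) + (0)
Last nonzero remainder: 300p³ - 10200p + 126900. Dividing through by 300 gives the monic gcd p³ - 34p + 423.

p³ - 34p + 423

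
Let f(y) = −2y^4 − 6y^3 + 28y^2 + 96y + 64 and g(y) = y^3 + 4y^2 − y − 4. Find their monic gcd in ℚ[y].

Repeated division with remainder:
  −2y^4 − 6y^3 + 28y^2 + 96y + 64 = (−2y + 2)(y^3 + 4y^2 − y − 4) + (18y^2 + 90y + 72)
  y^3 + 4y^2 − y − 4 = ((1/18)y − 1/18)(18y^2 + 90y + 72) + (0)
Last nonzero remainder: 18y^2 + 90y + 72. Dividing through by 18 gives the monic gcd y^2 + 5y + 4.

y^2 + 5y + 4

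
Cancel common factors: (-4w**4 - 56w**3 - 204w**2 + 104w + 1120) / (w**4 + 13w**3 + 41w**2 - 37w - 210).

(-4w - 16)/(w + 3)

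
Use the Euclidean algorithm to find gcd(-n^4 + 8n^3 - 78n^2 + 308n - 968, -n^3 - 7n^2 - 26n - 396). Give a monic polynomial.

Apply the Euclidean algorithm:
  -n^4 + 8n^3 - 78n^2 + 308n - 968 = (n - 15)(-n^3 - 7n^2 - 26n - 396) + (-157n^2 + 314n - 6908)
  -n^3 - 7n^2 - 26n - 396 = ((1/157)n + 9/157)(-157n^2 + 314n - 6908) + (0)
Last nonzero remainder: -157n^2 + 314n - 6908. Dividing through by -157 gives the monic gcd n^2 - 2n + 44.

n^2 - 2n + 44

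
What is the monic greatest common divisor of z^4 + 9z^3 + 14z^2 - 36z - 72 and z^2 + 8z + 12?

z^2 + 8z + 12

Repeated division with remainder:
  z^4 + 9z^3 + 14z^2 - 36z - 72 = (z^2 + z - 6)(z^2 + 8z + 12) + (0)
The last nonzero remainder z^2 + 8z + 12 is already monic.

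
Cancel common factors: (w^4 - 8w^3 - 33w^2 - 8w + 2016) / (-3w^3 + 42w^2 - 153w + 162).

(-w^3 - w^2 + 24w + 224)/(3w^2 - 15w + 18)

By polynomial division,
  w^4 - 8w^3 - 33w^2 - 8w + 2016 = (-(1/3)w - 2)(-3w^3 + 42w^2 - 153w + 162) + (-260w + 2340)
  -3w^3 + 42w^2 - 153w + 162 = ((3/260)w^2 - (3/52)w + 9/130)(-260w + 2340) + (0)
Last nonzero remainder: -260w + 2340. Dividing through by -260 gives the monic gcd w - 9.
Cancel w - 9 from numerator and denominator to get the reduced form.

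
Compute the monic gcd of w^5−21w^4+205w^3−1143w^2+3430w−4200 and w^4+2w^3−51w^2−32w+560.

Repeated division with remainder:
  w^5−21w^4+205w^3−1143w^2+3430w−4200 = (w−23)(w^4+2w^3−51w^2−32w+560) + (302w^3−2284w^2+2134w+8680)
  w^4+2w^3−51w^2−32w+560 = ((1/302)w+722/22801)(302w^3−2284w^2+2134w+8680) + ((325080/22801)w^2−(2925720/22801)w+6501600/22801)
  302w^3−2284w^2+2134w+8680 = ((3442951/162540)w+706831/23220)((325080/22801)w^2−(2925720/22801)w+6501600/22801) + (0)
Last nonzero remainder: (325080/22801)w^2−(2925720/22801)w+6501600/22801. Dividing through by 325080/22801 gives the monic gcd w^2−9w+20.

w^2−9w+20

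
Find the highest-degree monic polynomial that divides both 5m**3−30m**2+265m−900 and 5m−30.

1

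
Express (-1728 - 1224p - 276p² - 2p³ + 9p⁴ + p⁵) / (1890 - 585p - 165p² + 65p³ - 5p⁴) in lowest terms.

By polynomial division,
  p⁵ + 9p⁴ - 2p³ - 276p² - 1224p - 1728 = (-(1/5)p - 22/5)(-5p⁴ + 65p³ - 165p² - 585p + 1890) + (251p³ - 1119p² - 3420p + 6588)
  -5p⁴ + 65p³ - 165p² - 585p + 1890 = (-(5/251)p + 10720/63001)(251p³ - 1119p² - 3420p + 6588) + (-(2691585/63001)p² + (8074755/63001)p + 48448530/63001)
  251p³ - 1119p² - 3420p + 6588 = (-(15813251/2691585)p + 7686122/897195)(-(2691585/63001)p² + (8074755/63001)p + 48448530/63001) + (0)
Last nonzero remainder: -(2691585/63001)p² + (8074755/63001)p + 48448530/63001. Dividing through by -2691585/63001 gives the monic gcd p² - 3p - 18.
Cancel p² - 3p - 18 from numerator and denominator to get the reduced form.

(-96 - 52p - 12p² - p³)/(105 - 50p + 5p²)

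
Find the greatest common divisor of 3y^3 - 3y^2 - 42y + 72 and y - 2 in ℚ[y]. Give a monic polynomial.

y - 2

Repeated division with remainder:
  3y^3 - 3y^2 - 42y + 72 = (3y^2 + 3y - 36)(y - 2) + (0)
The last nonzero remainder y - 2 is already monic.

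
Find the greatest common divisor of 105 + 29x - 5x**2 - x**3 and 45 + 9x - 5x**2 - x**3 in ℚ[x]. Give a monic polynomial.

3 + x

Repeated division with remainder:
  -x**3 - 5x**2 + 29x + 105 = (-x**3 - 5x**2 + 9x + 45) + (20x + 60)
  -x**3 - 5x**2 + 9x + 45 = (-(1/20)x**2 - (1/10)x + 3/4)(20x + 60) + (0)
Last nonzero remainder: 20x + 60. Dividing through by 20 gives the monic gcd x + 3.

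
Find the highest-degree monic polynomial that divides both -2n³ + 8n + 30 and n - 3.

Euclidean algorithm in ℚ[n]:
  -2n³ + 8n + 30 = (-2n² - 6n - 10)(n - 3) + (0)
The last nonzero remainder n - 3 is already monic.

n - 3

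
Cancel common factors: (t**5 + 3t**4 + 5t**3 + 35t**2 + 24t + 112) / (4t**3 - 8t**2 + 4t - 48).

Euclidean algorithm in ℚ[t]:
  t**5 + 3t**4 + 5t**3 + 35t**2 + 24t + 112 = ((1/4)t**2 + (5/4)t + 7/2)(4t**3 - 8t**2 + 4t - 48) + (70t**2 + 70t + 280)
  4t**3 - 8t**2 + 4t - 48 = ((2/35)t - 6/35)(70t**2 + 70t + 280) + (0)
Last nonzero remainder: 70t**2 + 70t + 280. Dividing through by 70 gives the monic gcd t**2 + t + 4.
Cancel t**2 + t + 4 from numerator and denominator to get the reduced form.

(t**3 + 2t**2 - t + 28)/(4t - 12)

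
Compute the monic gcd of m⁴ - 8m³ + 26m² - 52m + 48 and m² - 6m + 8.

m² - 6m + 8

By polynomial division,
  m⁴ - 8m³ + 26m² - 52m + 48 = (m² - 2m + 6)(m² - 6m + 8) + (0)
The last nonzero remainder m² - 6m + 8 is already monic.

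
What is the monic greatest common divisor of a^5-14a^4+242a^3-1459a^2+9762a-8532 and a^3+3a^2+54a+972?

Repeated division with remainder:
  a^5-14a^4+242a^3-1459a^2+9762a-8532 = (a^2-17a+239)(a^3+3a^2+54a+972) + (-2230a^2+13380a-240840)
  a^3+3a^2+54a+972 = (-(1/2230)a-9/2230)(-2230a^2+13380a-240840) + (0)
Last nonzero remainder: -2230a^2+13380a-240840. Dividing through by -2230 gives the monic gcd a^2-6a+108.

a^2-6a+108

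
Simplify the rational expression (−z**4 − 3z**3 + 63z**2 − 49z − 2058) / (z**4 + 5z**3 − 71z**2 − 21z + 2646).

Apply the Euclidean algorithm:
  −z**4 − 3z**3 + 63z**2 − 49z − 2058 = (−1)(z**4 + 5z**3 − 71z**2 − 21z + 2646) + (2z**3 − 8z**2 − 70z + 588)
  z**4 + 5z**3 − 71z**2 − 21z + 2646 = ((1/2)z + 9/2)(2z**3 − 8z**2 − 70z + 588) + (0)
Last nonzero remainder: 2z**3 − 8z**2 − 70z + 588. Dividing through by 2 gives the monic gcd z**3 − 4z**2 − 35z + 294.
Cancel z**3 − 4z**2 − 35z + 294 from numerator and denominator to get the reduced form.

(−z − 7)/(z + 9)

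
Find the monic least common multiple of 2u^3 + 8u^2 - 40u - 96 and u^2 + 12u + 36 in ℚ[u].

u^4 + 10u^3 + 4u^2 - 168u - 288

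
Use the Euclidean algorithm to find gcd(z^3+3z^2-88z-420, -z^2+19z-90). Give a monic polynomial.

Apply the Euclidean algorithm:
  z^3+3z^2-88z-420 = (-z-22)(-z^2+19z-90) + (240z-2400)
  -z^2+19z-90 = (-(1/240)z+3/80)(240z-2400) + (0)
Last nonzero remainder: 240z-2400. Dividing through by 240 gives the monic gcd z-10.

z-10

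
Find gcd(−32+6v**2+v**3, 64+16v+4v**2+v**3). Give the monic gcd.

Repeated division with remainder:
  v**3+6v**2−32 = (v**3+4v**2+16v+64) + (2v**2−16v−96)
  v**3+4v**2+16v+64 = ((1/2)v+6)(2v**2−16v−96) + (160v+640)
  2v**2−16v−96 = ((1/80)v−3/20)(160v+640) + (0)
Last nonzero remainder: 160v+640. Dividing through by 160 gives the monic gcd v+4.

4+v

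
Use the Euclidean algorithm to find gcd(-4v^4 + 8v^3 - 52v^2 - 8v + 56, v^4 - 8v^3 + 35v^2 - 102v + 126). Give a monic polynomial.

By polynomial division,
  -4v^4 + 8v^3 - 52v^2 - 8v + 56 = (-4)(v^4 - 8v^3 + 35v^2 - 102v + 126) + (-24v^3 + 88v^2 - 416v + 560)
  v^4 - 8v^3 + 35v^2 - 102v + 126 = (-(1/24)v + 13/72)(-24v^3 + 88v^2 - 416v + 560) + ((16/9)v^2 - (32/9)v + 224/9)
  -24v^3 + 88v^2 - 416v + 560 = (-(27/2)v + 45/2)((16/9)v^2 - (32/9)v + 224/9) + (0)
Last nonzero remainder: (16/9)v^2 - (32/9)v + 224/9. Dividing through by 16/9 gives the monic gcd v^2 - 2v + 14.

v^2 - 2v + 14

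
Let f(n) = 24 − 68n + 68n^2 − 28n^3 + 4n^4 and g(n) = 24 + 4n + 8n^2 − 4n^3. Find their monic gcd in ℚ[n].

Euclidean algorithm in ℚ[n]:
  4n^4 − 28n^3 + 68n^2 − 68n + 24 = (−n + 5)(−4n^3 + 8n^2 + 4n + 24) + (32n^2 − 64n − 96)
  −4n^3 + 8n^2 + 4n + 24 = (−(1/8)n)(32n^2 − 64n − 96) + (−8n + 24)
  32n^2 − 64n − 96 = (−4n − 4)(−8n + 24) + (0)
Last nonzero remainder: −8n + 24. Dividing through by −8 gives the monic gcd n − 3.

−3 + n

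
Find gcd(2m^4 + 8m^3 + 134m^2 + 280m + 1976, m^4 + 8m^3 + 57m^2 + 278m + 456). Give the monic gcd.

By polynomial division,
  2m^4 + 8m^3 + 134m^2 + 280m + 1976 = (2)(m^4 + 8m^3 + 57m^2 + 278m + 456) + (−8m^3 + 20m^2 − 276m + 1064)
  m^4 + 8m^3 + 57m^2 + 278m + 456 = (−(1/8)m − 21/16)(−8m^3 + 20m^2 − 276m + 1064) + ((195/4)m^2 + (195/4)m + 3705/2)
  −8m^3 + 20m^2 − 276m + 1064 = (−(32/195)m + 112/195)((195/4)m^2 + (195/4)m + 3705/2) + (0)
Last nonzero remainder: (195/4)m^2 + (195/4)m + 3705/2. Dividing through by 195/4 gives the monic gcd m^2 + m + 38.

m^2 + m + 38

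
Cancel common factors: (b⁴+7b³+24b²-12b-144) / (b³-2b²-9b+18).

(b²+6b+24)/(b-3)

Repeated division with remainder:
  b⁴+7b³+24b²-12b-144 = (b+9)(b³-2b²-9b+18) + (51b²+51b-306)
  b³-2b²-9b+18 = ((1/51)b-1/17)(51b²+51b-306) + (0)
Last nonzero remainder: 51b²+51b-306. Dividing through by 51 gives the monic gcd b²+b-6.
Cancel b²+b-6 from numerator and denominator to get the reduced form.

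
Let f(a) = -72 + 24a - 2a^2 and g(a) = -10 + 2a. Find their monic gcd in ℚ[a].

By polynomial division,
  -2a^2 + 24a - 72 = (-a + 7)(2a - 10) + (-2)
  2a - 10 = (-a + 5)(-2) + (0)
The last nonzero remainder is the constant -2, so the polynomials are coprime and gcd = 1.

1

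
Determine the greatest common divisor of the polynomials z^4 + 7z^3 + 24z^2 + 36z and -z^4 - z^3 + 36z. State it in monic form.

z^3 + 4z^2 + 12z

Repeated division with remainder:
  z^4 + 7z^3 + 24z^2 + 36z = (-1)(-z^4 - z^3 + 36z) + (6z^3 + 24z^2 + 72z)
  -z^4 - z^3 + 36z = (-(1/6)z + 1/2)(6z^3 + 24z^2 + 72z) + (0)
Last nonzero remainder: 6z^3 + 24z^2 + 72z. Dividing through by 6 gives the monic gcd z^3 + 4z^2 + 12z.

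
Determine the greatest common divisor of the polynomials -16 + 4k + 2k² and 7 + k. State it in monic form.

Apply the Euclidean algorithm:
  2k² + 4k - 16 = (2k - 10)(k + 7) + (54)
  k + 7 = ((1/54)k + 7/54)(54) + (0)
The last nonzero remainder is the constant 54, so the polynomials are coprime and gcd = 1.

1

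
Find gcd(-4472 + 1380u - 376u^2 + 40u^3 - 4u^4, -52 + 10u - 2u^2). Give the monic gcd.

By polynomial division,
  -4u^4 + 40u^3 - 376u^2 + 1380u - 4472 = (2u^2 - 10u + 86)(-2u^2 + 10u - 52) + (0)
Last nonzero remainder: -2u^2 + 10u - 52. Dividing through by -2 gives the monic gcd u^2 - 5u + 26.

26 - 5u + u^2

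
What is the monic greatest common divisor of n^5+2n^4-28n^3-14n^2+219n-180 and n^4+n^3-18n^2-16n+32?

n^2+3n-4

Euclidean algorithm in ℚ[n]:
  n^5+2n^4-28n^3-14n^2+219n-180 = (n+1)(n^4+n^3-18n^2-16n+32) + (-11n^3+20n^2+203n-212)
  n^4+n^3-18n^2-16n+32 = (-(1/11)n-31/121)(-11n^3+20n^2+203n-212) + ((675/121)n^2+(2025/121)n-2700/121)
  -11n^3+20n^2+203n-212 = (-(1331/675)n+6413/675)((675/121)n^2+(2025/121)n-2700/121) + (0)
Last nonzero remainder: (675/121)n^2+(2025/121)n-2700/121. Dividing through by 675/121 gives the monic gcd n^2+3n-4.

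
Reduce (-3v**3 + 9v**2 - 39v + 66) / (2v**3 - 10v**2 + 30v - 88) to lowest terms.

(-3v + 6)/(2v - 8)

Euclidean algorithm in ℚ[v]:
  -3v**3 + 9v**2 - 39v + 66 = (-3/2)(2v**3 - 10v**2 + 30v - 88) + (-6v**2 + 6v - 66)
  2v**3 - 10v**2 + 30v - 88 = (-(1/3)v + 4/3)(-6v**2 + 6v - 66) + (0)
Last nonzero remainder: -6v**2 + 6v - 66. Dividing through by -6 gives the monic gcd v**2 - v + 11.
Cancel v**2 - v + 11 from numerator and denominator to get the reduced form.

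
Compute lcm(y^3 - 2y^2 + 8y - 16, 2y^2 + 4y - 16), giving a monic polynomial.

Repeated division with remainder:
  y^3 - 2y^2 + 8y - 16 = ((1/2)y - 2)(2y^2 + 4y - 16) + (24y - 48)
  2y^2 + 4y - 16 = ((1/12)y + 1/3)(24y - 48) + (0)
Last nonzero remainder: 24y - 48. Dividing through by 24 gives the monic gcd y - 2.
Then lcm(f, g) = f·g / gcd(f, g); expanding and making the result monic gives the answer.

y^4 + 2y^3 + 16y - 64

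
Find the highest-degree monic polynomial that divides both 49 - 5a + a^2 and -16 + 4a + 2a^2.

1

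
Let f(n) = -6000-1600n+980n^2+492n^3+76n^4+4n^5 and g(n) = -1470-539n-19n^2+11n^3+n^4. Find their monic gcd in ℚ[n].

30+11n+n^2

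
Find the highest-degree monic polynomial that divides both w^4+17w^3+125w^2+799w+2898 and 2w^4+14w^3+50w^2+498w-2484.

Euclidean algorithm in ℚ[w]:
  w^4+17w^3+125w^2+799w+2898 = (1/2)(2w^4+14w^3+50w^2+498w-2484) + (10w^3+100w^2+550w+4140)
  2w^4+14w^3+50w^2+498w-2484 = ((1/5)w-3/5)(10w^3+100w^2+550w+4140) + (0)
Last nonzero remainder: 10w^3+100w^2+550w+4140. Dividing through by 10 gives the monic gcd w^3+10w^2+55w+414.

w^3+10w^2+55w+414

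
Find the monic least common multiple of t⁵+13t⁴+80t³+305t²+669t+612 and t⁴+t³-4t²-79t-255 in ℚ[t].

t⁶+8t⁵+15t⁴-95t³-856t²-2733t-3060

Repeated division with remainder:
  t⁵+13t⁴+80t³+305t²+669t+612 = (t+12)(t⁴+t³-4t²-79t-255) + (72t³+432t²+1872t+3672)
  t⁴+t³-4t²-79t-255 = ((1/72)t-5/72)(72t³+432t²+1872t+3672) + (0)
Last nonzero remainder: 72t³+432t²+1872t+3672. Dividing through by 72 gives the monic gcd t³+6t²+26t+51.
Then lcm(f, g) = f·g / gcd(f, g); expanding and making the result monic gives the answer.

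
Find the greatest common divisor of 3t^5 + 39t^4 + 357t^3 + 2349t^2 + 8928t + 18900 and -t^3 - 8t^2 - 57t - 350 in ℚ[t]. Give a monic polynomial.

By polynomial division,
  3t^5 + 39t^4 + 357t^3 + 2349t^2 + 8928t + 18900 = (-3t^2 - 15t - 66)(-t^3 - 8t^2 - 57t - 350) + (-84t^2 - 84t - 4200)
  -t^3 - 8t^2 - 57t - 350 = ((1/84)t + 1/12)(-84t^2 - 84t - 4200) + (0)
Last nonzero remainder: -84t^2 - 84t - 4200. Dividing through by -84 gives the monic gcd t^2 + t + 50.

t^2 + t + 50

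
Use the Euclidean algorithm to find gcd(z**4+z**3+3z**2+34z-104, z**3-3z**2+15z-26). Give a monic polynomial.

z**3-3z**2+15z-26

By polynomial division,
  z**4+z**3+3z**2+34z-104 = (z+4)(z**3-3z**2+15z-26) + (0)
The last nonzero remainder z**3-3z**2+15z-26 is already monic.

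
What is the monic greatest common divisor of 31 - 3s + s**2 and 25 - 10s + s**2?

1

Apply the Euclidean algorithm:
  s**2 - 3s + 31 = (s**2 - 10s + 25) + (7s + 6)
  s**2 - 10s + 25 = ((1/7)s - 76/49)(7s + 6) + (1681/49)
  7s + 6 = ((343/1681)s + 294/1681)(1681/49) + (0)
The last nonzero remainder is the constant 1681/49, so the polynomials are coprime and gcd = 1.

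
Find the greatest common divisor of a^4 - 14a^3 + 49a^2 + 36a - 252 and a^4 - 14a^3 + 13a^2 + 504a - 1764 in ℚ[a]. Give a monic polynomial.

a^2 - 13a + 42

Repeated division with remainder:
  a^4 - 14a^3 + 49a^2 + 36a - 252 = (a^4 - 14a^3 + 13a^2 + 504a - 1764) + (36a^2 - 468a + 1512)
  a^4 - 14a^3 + 13a^2 + 504a - 1764 = ((1/36)a^2 - (1/36)a - 7/6)(36a^2 - 468a + 1512) + (0)
Last nonzero remainder: 36a^2 - 468a + 1512. Dividing through by 36 gives the monic gcd a^2 - 13a + 42.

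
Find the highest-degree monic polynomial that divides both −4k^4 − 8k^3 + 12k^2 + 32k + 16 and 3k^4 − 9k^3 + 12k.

Repeated division with remainder:
  −4k^4 − 8k^3 + 12k^2 + 32k + 16 = (−4/3)(3k^4 − 9k^3 + 12k) + (−20k^3 + 12k^2 + 48k + 16)
  3k^4 − 9k^3 + 12k = (−(3/20)k + 9/25)(−20k^3 + 12k^2 + 48k + 16) + ((72/25)k^2 − (72/25)k − 144/25)
  −20k^3 + 12k^2 + 48k + 16 = (−(125/18)k − 25/9)((72/25)k^2 − (72/25)k − 144/25) + (0)
Last nonzero remainder: (72/25)k^2 − (72/25)k − 144/25. Dividing through by 72/25 gives the monic gcd k^2 − k − 2.

k^2 − k − 2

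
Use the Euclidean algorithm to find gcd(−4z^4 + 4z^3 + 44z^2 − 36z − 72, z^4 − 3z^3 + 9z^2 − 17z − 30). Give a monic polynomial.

z^2 − 2z − 3

By polynomial division,
  −4z^4 + 4z^3 + 44z^2 − 36z − 72 = (−4)(z^4 − 3z^3 + 9z^2 − 17z − 30) + (−8z^3 + 80z^2 − 104z − 192)
  z^4 − 3z^3 + 9z^2 − 17z − 30 = (−(1/8)z − 7/8)(−8z^3 + 80z^2 − 104z − 192) + (66z^2 − 132z − 198)
  −8z^3 + 80z^2 − 104z − 192 = (−(4/33)z + 32/33)(66z^2 − 132z − 198) + (0)
Last nonzero remainder: 66z^2 − 132z − 198. Dividing through by 66 gives the monic gcd z^2 − 2z − 3.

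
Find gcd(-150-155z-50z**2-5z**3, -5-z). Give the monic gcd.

5+z

Repeated division with remainder:
  -5z**3-50z**2-155z-150 = (5z**2+25z+30)(-z-5) + (0)
Last nonzero remainder: -z-5. Dividing through by -1 gives the monic gcd z+5.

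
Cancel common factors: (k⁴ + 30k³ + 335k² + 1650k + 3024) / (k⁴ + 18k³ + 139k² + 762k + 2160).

(k² + 15k + 56)/(k² + 3k + 40)

Repeated division with remainder:
  k⁴ + 30k³ + 335k² + 1650k + 3024 = (k⁴ + 18k³ + 139k² + 762k + 2160) + (12k³ + 196k² + 888k + 864)
  k⁴ + 18k³ + 139k² + 762k + 2160 = ((1/12)k + 5/36)(12k³ + 196k² + 888k + 864) + ((340/9)k² + (1700/3)k + 2040)
  12k³ + 196k² + 888k + 864 = ((27/85)k + 36/85)((340/9)k² + (1700/3)k + 2040) + (0)
Last nonzero remainder: (340/9)k² + (1700/3)k + 2040. Dividing through by 340/9 gives the monic gcd k² + 15k + 54.
Cancel k² + 15k + 54 from numerator and denominator to get the reduced form.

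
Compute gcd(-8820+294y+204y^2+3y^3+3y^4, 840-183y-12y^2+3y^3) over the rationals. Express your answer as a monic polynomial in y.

-5+y

Repeated division with remainder:
  3y^4+3y^3+204y^2+294y-8820 = (y+5)(3y^3-12y^2-183y+840) + (447y^2+369y-13020)
  3y^3-12y^2-183y+840 = ((1/149)y-719/22201)(447y^2+369y-13020) + (-(1857492/22201)y+9287460/22201)
  447y^2+369y-13020 = (-(3307949/619164)y-688231/22113)(-(1857492/22201)y+9287460/22201) + (0)
Last nonzero remainder: -(1857492/22201)y+9287460/22201. Dividing through by -1857492/22201 gives the monic gcd y-5.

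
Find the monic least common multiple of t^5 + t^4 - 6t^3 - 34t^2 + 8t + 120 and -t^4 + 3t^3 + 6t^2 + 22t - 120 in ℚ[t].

Euclidean algorithm in ℚ[t]:
  t^5 + t^4 - 6t^3 - 34t^2 + 8t + 120 = (-t - 4)(-t^4 + 3t^3 + 6t^2 + 22t - 120) + (12t^3 + 12t^2 - 24t - 360)
  -t^4 + 3t^3 + 6t^2 + 22t - 120 = (-(1/12)t + 1/3)(12t^3 + 12t^2 - 24t - 360) + (0)
Last nonzero remainder: 12t^3 + 12t^2 - 24t - 360. Dividing through by 12 gives the monic gcd t^3 + t^2 - 2t - 30.
Then lcm(f, g) = f·g / gcd(f, g); expanding and making the result monic gives the answer.

t^6 - 3t^5 - 10t^4 - 10t^3 + 144t^2 + 88t - 480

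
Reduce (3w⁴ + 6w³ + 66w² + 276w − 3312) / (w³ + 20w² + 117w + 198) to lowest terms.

Apply the Euclidean algorithm:
  3w⁴ + 6w³ + 66w² + 276w − 3312 = (3w − 54)(w³ + 20w² + 117w + 198) + (795w² + 6000w + 7380)
  w³ + 20w² + 117w + 198 = ((1/795)w + 44/2809)(795w² + 6000w + 7380) + ((38577/2809)w + 231462/2809)
  795w² + 6000w + 7380 = ((744385/12859)w + 1151690/12859)((38577/2809)w + 231462/2809) + (0)
Last nonzero remainder: (38577/2809)w + 231462/2809. Dividing through by 38577/2809 gives the monic gcd w + 6.
Cancel w + 6 from numerator and denominator to get the reduced form.

(3w³ − 12w² + 138w − 552)/(w² + 14w + 33)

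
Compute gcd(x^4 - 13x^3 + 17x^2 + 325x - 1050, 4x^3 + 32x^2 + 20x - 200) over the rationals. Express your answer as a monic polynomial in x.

Apply the Euclidean algorithm:
  x^4 - 13x^3 + 17x^2 + 325x - 1050 = ((1/4)x - 21/4)(4x^3 + 32x^2 + 20x - 200) + (180x^2 + 480x - 2100)
  4x^3 + 32x^2 + 20x - 200 = ((1/45)x + 16/135)(180x^2 + 480x - 2100) + ((88/9)x + 440/9)
  180x^2 + 480x - 2100 = ((405/22)x - 945/22)((88/9)x + 440/9) + (0)
Last nonzero remainder: (88/9)x + 440/9. Dividing through by 88/9 gives the monic gcd x + 5.

x + 5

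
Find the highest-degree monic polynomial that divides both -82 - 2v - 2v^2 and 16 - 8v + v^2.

Apply the Euclidean algorithm:
  -2v^2 - 2v - 82 = (-2)(v^2 - 8v + 16) + (-18v - 50)
  v^2 - 8v + 16 = (-(1/18)v + 97/162)(-18v - 50) + (3721/81)
  -18v - 50 = (-(1458/3721)v - 4050/3721)(3721/81) + (0)
The last nonzero remainder is the constant 3721/81, so the polynomials are coprime and gcd = 1.

1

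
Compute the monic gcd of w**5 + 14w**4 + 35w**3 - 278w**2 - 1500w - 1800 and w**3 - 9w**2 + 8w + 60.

Repeated division with remainder:
  w**5 + 14w**4 + 35w**3 - 278w**2 - 1500w - 1800 = (w**2 + 23w + 234)(w**3 - 9w**2 + 8w + 60) + (1584w**2 - 4752w - 15840)
  w**3 - 9w**2 + 8w + 60 = ((1/1584)w - 1/264)(1584w**2 - 4752w - 15840) + (0)
Last nonzero remainder: 1584w**2 - 4752w - 15840. Dividing through by 1584 gives the monic gcd w**2 - 3w - 10.

w**2 - 3w - 10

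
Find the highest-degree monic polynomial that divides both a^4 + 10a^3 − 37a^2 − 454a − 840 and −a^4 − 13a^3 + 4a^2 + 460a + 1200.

By polynomial division,
  a^4 + 10a^3 − 37a^2 − 454a − 840 = (−1)(−a^4 − 13a^3 + 4a^2 + 460a + 1200) + (−3a^3 − 33a^2 + 6a + 360)
  −a^4 − 13a^3 + 4a^2 + 460a + 1200 = ((1/3)a + 2/3)(−3a^3 − 33a^2 + 6a + 360) + (24a^2 + 336a + 960)
  −3a^3 − 33a^2 + 6a + 360 = (−(1/8)a + 3/8)(24a^2 + 336a + 960) + (0)
Last nonzero remainder: 24a^2 + 336a + 960. Dividing through by 24 gives the monic gcd a^2 + 14a + 40.

a^2 + 14a + 40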